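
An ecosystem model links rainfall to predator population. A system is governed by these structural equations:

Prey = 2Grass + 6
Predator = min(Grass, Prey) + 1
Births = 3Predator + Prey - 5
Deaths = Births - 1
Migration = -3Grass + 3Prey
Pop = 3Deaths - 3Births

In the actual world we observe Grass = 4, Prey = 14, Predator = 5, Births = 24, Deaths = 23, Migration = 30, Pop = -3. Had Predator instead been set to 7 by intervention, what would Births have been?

The intervention breaks the incoming arrows to Predator: Predator = min(Grass, Prey) + 1 no longer applies, and Predator = 7.
Prey = 2Grass + 6  [with Grass=4]  = 14
Births = 3Predator + Prey - 5  [with Predator=7, Prey=14]  = 30

30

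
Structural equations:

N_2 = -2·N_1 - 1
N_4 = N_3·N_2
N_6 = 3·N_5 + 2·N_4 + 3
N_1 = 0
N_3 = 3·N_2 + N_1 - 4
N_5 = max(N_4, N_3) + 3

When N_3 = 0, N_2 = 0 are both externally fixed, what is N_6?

Setting N_3 = 0, N_2 = 0 by intervention discards those variables' equations.
N_4 = N_3·N_2  [with N_3=0, N_2=0]  = 0
N_5 = max(N_4, N_3) + 3  [with N_4=0, N_3=0]  = 3
N_6 = 3·N_5 + 2·N_4 + 3  [with N_5=3, N_4=0]  = 12

12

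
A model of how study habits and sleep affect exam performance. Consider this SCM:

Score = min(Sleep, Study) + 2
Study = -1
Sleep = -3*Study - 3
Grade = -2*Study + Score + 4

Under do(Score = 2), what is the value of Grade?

8

The intervention breaks the incoming arrows to Score: Score = min(Sleep, Study) + 2 no longer applies, and Score = 2.
Grade = -2*Study + Score + 4  [with Study=-1, Score=2]  = 8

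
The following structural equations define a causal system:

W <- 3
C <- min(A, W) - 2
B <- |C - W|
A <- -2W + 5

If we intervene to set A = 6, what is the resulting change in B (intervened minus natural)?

-4

Under do(A=6), the mechanism A <- -2W + 5 is discarded; A is fixed at 6.
C = min(A, W) - 2  [with A=6, W=3]  = 1
B = |C - W|  [with C=1, W=3]  = 2
Without intervention: A = -2W + 5  [with W=3]  = -1; C = min(A, W) - 2  [with A=-1, W=3]  = -3; B = |C - W|  [with C=-3, W=3]  = 6.
Change = 2 − 6 = -4.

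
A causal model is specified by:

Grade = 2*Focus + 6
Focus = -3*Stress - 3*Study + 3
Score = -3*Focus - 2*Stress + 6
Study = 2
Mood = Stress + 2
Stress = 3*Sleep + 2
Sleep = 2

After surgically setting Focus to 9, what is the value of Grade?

The intervention breaks the incoming arrows to Focus: Focus = -3*Stress - 3*Study + 3 no longer applies, and Focus = 9.
Grade = 2*Focus + 6  [with Focus=9]  = 24

24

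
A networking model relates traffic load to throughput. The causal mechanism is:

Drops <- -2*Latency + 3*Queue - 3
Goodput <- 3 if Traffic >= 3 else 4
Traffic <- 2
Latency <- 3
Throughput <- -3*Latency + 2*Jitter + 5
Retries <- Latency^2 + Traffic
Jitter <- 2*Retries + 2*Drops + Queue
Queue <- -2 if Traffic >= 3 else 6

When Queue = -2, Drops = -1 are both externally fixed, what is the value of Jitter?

Setting Queue = -2, Drops = -1 by intervention discards those variables' equations.
Retries = Latency^2 + Traffic  [with Latency=3, Traffic=2]  = 11
Jitter = 2*Retries + 2*Drops + Queue  [with Retries=11, Drops=-1, Queue=-2]  = 18

18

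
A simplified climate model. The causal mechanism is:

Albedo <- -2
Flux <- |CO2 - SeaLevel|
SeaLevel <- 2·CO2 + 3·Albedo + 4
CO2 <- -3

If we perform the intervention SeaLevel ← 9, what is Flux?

The intervention breaks the incoming arrows to SeaLevel: SeaLevel <- 2·CO2 + 3·Albedo + 4 no longer applies, and SeaLevel = 9.
Flux = |CO2 - SeaLevel|  [with CO2=-3, SeaLevel=9]  = 12

12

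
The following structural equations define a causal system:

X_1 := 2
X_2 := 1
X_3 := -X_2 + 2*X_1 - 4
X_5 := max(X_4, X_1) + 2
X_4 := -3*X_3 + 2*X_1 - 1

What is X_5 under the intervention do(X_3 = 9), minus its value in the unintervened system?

-4

do(X_3=9) replaces the equation X_3 := -X_2 + 2*X_1 - 4 with the constant X_3 = 9.
X_4 = -3*X_3 + 2*X_1 - 1  [with X_3=9, X_1=2]  = -24
X_5 = max(X_4, X_1) + 2  [with X_4=-24, X_1=2]  = 4
Without intervention: X_3 = -X_2 + 2*X_1 - 4  [with X_2=1, X_1=2]  = -1; X_4 = -3*X_3 + 2*X_1 - 1  [with X_3=-1, X_1=2]  = 6; X_5 = max(X_4, X_1) + 2  [with X_4=6, X_1=2]  = 8.
Change = 4 − 8 = -4.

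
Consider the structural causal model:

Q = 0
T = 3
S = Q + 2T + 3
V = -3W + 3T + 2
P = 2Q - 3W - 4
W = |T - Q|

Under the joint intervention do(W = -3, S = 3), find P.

5

The joint intervention fixes W = -3, S = 3, removing each variable's own equation.
P = 2Q - 3W - 4  [with Q=0, W=-3]  = 5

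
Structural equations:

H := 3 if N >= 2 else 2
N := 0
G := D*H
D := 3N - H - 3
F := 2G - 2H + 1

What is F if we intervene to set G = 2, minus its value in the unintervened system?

24

Intervening sets G = 2 and removes its equation (G := D*H).
H = 3 if N >= 2 else 2  [with N=0]  = 2
F = 2G - 2H + 1  [with G=2, H=2]  = 1
Without intervention: H = 3 if N >= 2 else 2  [with N=0]  = 2; D = 3N - H - 3  [with N=0, H=2]  = -5; G = D*H  [with D=-5, H=2]  = -10; F = 2G - 2H + 1  [with G=-10, H=2]  = -23.
Change = 1 − (-23) = 24.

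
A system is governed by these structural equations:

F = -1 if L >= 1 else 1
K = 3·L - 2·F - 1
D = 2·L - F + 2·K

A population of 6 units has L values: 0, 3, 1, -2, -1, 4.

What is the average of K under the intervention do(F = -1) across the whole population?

3.5

Every unit gets F=-1 under the intervention. K values become 1, 10, 4, -5, -2, 13; E[K|do(F=-1)] = 3.5.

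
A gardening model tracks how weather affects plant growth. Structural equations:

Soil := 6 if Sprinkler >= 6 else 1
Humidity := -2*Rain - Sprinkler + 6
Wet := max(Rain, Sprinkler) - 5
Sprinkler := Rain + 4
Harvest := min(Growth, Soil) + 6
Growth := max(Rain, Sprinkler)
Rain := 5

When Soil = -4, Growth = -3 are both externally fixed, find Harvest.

Under do(Soil = -4, Growth = -3), each intervened variable's structural equation is replaced by its fixed value.
Harvest = min(Growth, Soil) + 6  [with Growth=-3, Soil=-4]  = 2

2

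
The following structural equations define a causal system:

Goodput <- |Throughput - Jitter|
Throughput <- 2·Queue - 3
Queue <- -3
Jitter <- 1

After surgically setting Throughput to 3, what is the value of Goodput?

The intervention breaks the incoming arrows to Throughput: Throughput <- 2·Queue - 3 no longer applies, and Throughput = 3.
Goodput = |Throughput - Jitter|  [with Throughput=3, Jitter=1]  = 2

2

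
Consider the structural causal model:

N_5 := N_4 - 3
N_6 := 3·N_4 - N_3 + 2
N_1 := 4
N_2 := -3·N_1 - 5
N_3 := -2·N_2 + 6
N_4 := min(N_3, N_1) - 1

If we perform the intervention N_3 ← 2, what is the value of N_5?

do(N_3=2) replaces the equation N_3 := -2·N_2 + 6 with the constant N_3 = 2.
N_4 = min(N_3, N_1) - 1  [with N_3=2, N_1=4]  = 1
N_5 = N_4 - 3  [with N_4=1]  = -2

-2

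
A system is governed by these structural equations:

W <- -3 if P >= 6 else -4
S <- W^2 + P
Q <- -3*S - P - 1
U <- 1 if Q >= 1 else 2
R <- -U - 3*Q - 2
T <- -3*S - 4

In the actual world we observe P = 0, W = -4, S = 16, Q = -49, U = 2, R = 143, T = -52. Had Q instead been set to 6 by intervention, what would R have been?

Under do(Q=6), the mechanism Q <- -3*S - P - 1 is discarded; Q is fixed at 6.
U = 1 if Q >= 1 else 2  [with Q=6]  = 1
R = -U - 3*Q - 2  [with U=1, Q=6]  = -21

-21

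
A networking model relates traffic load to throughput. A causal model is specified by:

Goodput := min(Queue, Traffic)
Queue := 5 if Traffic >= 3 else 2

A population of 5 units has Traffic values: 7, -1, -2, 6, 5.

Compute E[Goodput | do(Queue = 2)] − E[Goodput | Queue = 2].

2.1

do(Queue=2) breaks Queue's dependence on Traffic. With Queue=2 fixed, Goodput across the units is 2, -1, -2, 2, 2, mean 0.6.
Conditioning on Queue=2 selects the 2 unit(s) with Traffic ∈ {-1, -2}. Their Goodput values: -1, -2. Mean = -1.5.
Difference = 0.6 − (-1.5) = 2.1.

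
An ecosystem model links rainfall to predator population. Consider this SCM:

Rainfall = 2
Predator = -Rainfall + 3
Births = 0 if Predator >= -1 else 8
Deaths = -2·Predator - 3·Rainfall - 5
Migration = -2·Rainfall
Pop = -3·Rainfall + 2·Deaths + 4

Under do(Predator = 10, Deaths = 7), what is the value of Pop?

The joint intervention fixes Predator = 10, Deaths = 7, removing each variable's own equation.
Pop = -3·Rainfall + 2·Deaths + 4  [with Rainfall=2, Deaths=7]  = 12

12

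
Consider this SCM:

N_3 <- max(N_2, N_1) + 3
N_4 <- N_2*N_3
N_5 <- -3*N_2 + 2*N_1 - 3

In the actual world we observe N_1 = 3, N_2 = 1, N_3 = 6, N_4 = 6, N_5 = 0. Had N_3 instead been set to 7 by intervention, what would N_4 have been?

7

The intervention breaks the incoming arrows to N_3: N_3 <- max(N_2, N_1) + 3 no longer applies, and N_3 = 7.
N_4 = N_2*N_3  [with N_2=1, N_3=7]  = 7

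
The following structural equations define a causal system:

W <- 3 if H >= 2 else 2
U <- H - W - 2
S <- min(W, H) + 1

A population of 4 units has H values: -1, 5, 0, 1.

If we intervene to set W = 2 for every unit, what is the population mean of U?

-2.75

The intervention sets W=2 in all 4 units regardless of H. Recomputing U per unit gives -5, 1, -4, -3; average -2.75.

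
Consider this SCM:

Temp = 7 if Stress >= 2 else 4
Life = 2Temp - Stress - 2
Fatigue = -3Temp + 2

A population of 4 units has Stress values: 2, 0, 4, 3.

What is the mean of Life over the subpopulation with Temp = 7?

9

E[Life|Temp=7] averages over only the 3 units with Temp=7 (Stress = 2, 4, 3): Life = 10, 8, 9, mean 9.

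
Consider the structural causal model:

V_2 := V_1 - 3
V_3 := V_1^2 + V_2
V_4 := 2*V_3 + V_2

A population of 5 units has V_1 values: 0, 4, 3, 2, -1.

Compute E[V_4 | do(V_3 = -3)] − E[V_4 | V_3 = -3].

2.1

Under do(V_3=-3), V_3's equation is replaced by V_3=-3 for every unit. Per-unit V_4: -9, -5, -6, -7, -10. Mean = -7.4.
Conditioning on V_3=-3 selects the 2 unit(s) with V_1 ∈ {0, -1}. Their V_4 values: -9, -10. Mean = -9.5.
Difference = -7.4 − (-9.5) = 2.1.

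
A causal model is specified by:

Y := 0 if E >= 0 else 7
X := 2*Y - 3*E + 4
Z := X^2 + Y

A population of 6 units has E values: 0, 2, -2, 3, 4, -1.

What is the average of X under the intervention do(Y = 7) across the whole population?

15

Every unit gets Y=7 under the intervention. X values become 18, 12, 24, 9, 6, 21; E[X|do(Y=7)] = 15.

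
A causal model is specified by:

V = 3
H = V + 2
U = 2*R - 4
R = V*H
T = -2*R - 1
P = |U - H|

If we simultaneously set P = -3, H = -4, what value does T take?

The joint intervention fixes P = -3, H = -4, removing each variable's own equation.
R = V*H  [with V=3, H=-4]  = -12
T = -2*R - 1  [with R=-12]  = 23

23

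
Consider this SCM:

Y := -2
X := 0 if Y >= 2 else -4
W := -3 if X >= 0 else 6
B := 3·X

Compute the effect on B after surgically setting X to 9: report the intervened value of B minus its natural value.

39

Under do(X=9), the mechanism X := 0 if Y >= 2 else -4 is discarded; X is fixed at 9.
B = 3·X  [with X=9]  = 27
Without intervention: X = 0 if Y >= 2 else -4  [with Y=-2]  = -4; B = 3·X  [with X=-4]  = -12.
Change = 27 − (-12) = 39.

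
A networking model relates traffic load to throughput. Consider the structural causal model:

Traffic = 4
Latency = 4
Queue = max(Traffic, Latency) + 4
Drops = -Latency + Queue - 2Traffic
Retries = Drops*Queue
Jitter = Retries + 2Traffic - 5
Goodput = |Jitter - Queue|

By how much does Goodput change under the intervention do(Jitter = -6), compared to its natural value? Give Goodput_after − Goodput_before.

Intervening sets Jitter = -6 and removes its equation (Jitter = Retries + 2Traffic - 5).
Queue = max(Traffic, Latency) + 4  [with Traffic=4, Latency=4]  = 8
Goodput = |Jitter - Queue|  [with Jitter=-6, Queue=8]  = 14
Without intervention: Queue = max(Traffic, Latency) + 4  [with Traffic=4, Latency=4]  = 8; Drops = -Latency + Queue - 2Traffic  [with Latency=4, Queue=8, Traffic=4]  = -4; Retries = Drops*Queue  [with Drops=-4, Queue=8]  = -32; Jitter = Retries + 2Traffic - 5  [with Retries=-32, Traffic=4]  = -29; Goodput = |Jitter - Queue|  [with Jitter=-29, Queue=8]  = 37.
Change = 14 − 37 = -23.

-23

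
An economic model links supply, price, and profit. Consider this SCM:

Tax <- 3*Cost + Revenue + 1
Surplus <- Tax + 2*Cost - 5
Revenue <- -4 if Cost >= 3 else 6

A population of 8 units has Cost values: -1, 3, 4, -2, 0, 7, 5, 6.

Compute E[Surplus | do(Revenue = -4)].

5.75

Under do(Revenue=-4), Revenue's equation is replaced by Revenue=-4 for every unit. Per-unit Surplus: -13, 7, 12, -18, -8, 27, 17, 22. Mean = 5.75.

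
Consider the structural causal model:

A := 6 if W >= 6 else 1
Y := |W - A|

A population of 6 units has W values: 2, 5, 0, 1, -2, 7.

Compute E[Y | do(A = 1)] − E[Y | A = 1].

do(A=1) breaks A's dependence on W. With A=1 fixed, Y across the units is 1, 4, 1, 0, 3, 6, mean 2.5.
E[Y|A=1] averages over only the 5 units with A=1 (W = 2, 5, 0, 1, -2): Y = 1, 4, 1, 0, 3, mean 1.8.
Difference = 2.5 − 1.8 = 0.7.

0.7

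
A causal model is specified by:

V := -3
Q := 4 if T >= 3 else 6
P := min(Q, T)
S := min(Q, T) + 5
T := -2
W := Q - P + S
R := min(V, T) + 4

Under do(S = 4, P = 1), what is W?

Setting S = 4, P = 1 by intervention discards those variables' equations.
Q = 4 if T >= 3 else 6  [with T=-2]  = 6
W = Q - P + S  [with Q=6, P=1, S=4]  = 9

9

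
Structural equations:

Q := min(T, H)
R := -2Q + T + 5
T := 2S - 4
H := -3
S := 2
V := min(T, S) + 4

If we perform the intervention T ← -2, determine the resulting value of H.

-3

Under do(T=-2), the mechanism T := 2S - 4 is discarded; T is fixed at -2.
Since H is not a descendant of the intervened variable, it is unaffected.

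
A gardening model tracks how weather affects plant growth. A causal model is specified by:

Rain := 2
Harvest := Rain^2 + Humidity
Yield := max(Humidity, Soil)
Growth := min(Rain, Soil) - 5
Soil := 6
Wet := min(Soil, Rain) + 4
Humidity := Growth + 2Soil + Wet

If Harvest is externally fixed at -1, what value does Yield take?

Intervening sets Harvest = -1 and removes its equation (Harvest := Rain^2 + Humidity).
Since Yield is not a descendant of the intervened variable, it is unaffected.
Wet = min(Soil, Rain) + 4  [with Soil=6, Rain=2]  = 6
Growth = min(Rain, Soil) - 5  [with Rain=2, Soil=6]  = -3
Humidity = Growth + 2Soil + Wet  [with Growth=-3, Soil=6, Wet=6]  = 15
Yield = max(Humidity, Soil)  [with Humidity=15, Soil=6]  = 15

15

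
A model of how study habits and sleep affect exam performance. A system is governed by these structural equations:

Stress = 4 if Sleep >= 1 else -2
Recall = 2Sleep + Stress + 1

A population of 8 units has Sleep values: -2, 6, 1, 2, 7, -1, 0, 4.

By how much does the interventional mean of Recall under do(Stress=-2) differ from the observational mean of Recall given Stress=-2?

6.25

Every unit gets Stress=-2 under the intervention. Recall values become -5, 11, 1, 3, 13, -3, -1, 7; E[Recall|do(Stress=-2)] = 3.25.
Observing Stress=-2 restricts to units where Stress's equation naturally yields -2: Sleep ∈ {-2, -1, 0}. In that subpopulation Recall = -5, -3, -1, mean -3.
Difference = 3.25 − (-3) = 6.25.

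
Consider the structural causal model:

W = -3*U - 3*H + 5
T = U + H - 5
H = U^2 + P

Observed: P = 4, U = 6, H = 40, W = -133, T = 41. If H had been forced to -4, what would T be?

do(H=-4) replaces the equation H = U^2 + P with the constant H = -4.
T = U + H - 5  [with U=6, H=-4]  = -3

-3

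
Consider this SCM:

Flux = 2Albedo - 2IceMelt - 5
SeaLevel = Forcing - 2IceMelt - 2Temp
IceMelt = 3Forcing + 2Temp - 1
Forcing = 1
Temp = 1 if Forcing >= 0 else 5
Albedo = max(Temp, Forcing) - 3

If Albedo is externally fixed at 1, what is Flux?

-11

Under do(Albedo=1), the mechanism Albedo = max(Temp, Forcing) - 3 is discarded; Albedo is fixed at 1.
Temp = 1 if Forcing >= 0 else 5  [with Forcing=1]  = 1
IceMelt = 3Forcing + 2Temp - 1  [with Forcing=1, Temp=1]  = 4
Flux = 2Albedo - 2IceMelt - 5  [with Albedo=1, IceMelt=4]  = -11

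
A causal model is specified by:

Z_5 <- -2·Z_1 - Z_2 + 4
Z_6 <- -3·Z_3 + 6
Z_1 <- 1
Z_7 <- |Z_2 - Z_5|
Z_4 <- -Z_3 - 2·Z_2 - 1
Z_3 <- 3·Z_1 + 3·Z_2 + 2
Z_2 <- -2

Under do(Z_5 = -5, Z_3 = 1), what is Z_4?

Under do(Z_5 = -5, Z_3 = 1), each intervened variable's structural equation is replaced by its fixed value.
Z_4 = -Z_3 - 2·Z_2 - 1  [with Z_3=1, Z_2=-2]  = 2

2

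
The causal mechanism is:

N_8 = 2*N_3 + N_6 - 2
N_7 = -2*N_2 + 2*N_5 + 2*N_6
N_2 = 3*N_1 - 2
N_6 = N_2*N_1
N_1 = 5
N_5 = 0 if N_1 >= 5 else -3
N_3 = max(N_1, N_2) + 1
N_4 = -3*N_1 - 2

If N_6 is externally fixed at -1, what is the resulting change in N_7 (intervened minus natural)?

Intervening sets N_6 = -1 and removes its equation (N_6 = N_2*N_1).
N_2 = 3*N_1 - 2  [with N_1=5]  = 13
N_5 = 0 if N_1 >= 5 else -3  [with N_1=5]  = 0
N_7 = -2*N_2 + 2*N_5 + 2*N_6  [with N_2=13, N_5=0, N_6=-1]  = -28
Without intervention: N_2 = 3*N_1 - 2  [with N_1=5]  = 13; N_5 = 0 if N_1 >= 5 else -3  [with N_1=5]  = 0; N_6 = N_2*N_1  [with N_2=13, N_1=5]  = 65; N_7 = -2*N_2 + 2*N_5 + 2*N_6  [with N_2=13, N_5=0, N_6=65]  = 104.
Change = -28 − 104 = -132.

-132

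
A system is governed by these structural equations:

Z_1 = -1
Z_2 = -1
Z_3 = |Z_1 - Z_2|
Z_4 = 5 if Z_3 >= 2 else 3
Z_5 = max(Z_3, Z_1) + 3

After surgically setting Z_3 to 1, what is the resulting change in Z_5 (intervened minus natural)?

1

do(Z_3=1) replaces the equation Z_3 = |Z_1 - Z_2| with the constant Z_3 = 1.
Z_5 = max(Z_3, Z_1) + 3  [with Z_3=1, Z_1=-1]  = 4
Without intervention: Z_3 = |Z_1 - Z_2|  [with Z_1=-1, Z_2=-1]  = 0; Z_5 = max(Z_3, Z_1) + 3  [with Z_3=0, Z_1=-1]  = 3.
Change = 4 − 3 = 1.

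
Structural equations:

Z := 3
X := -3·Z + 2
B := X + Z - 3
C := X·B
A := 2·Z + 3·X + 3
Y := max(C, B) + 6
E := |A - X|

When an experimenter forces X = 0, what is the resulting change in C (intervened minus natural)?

Under do(X=0), the mechanism X := -3·Z + 2 is discarded; X is fixed at 0.
B = X + Z - 3  [with X=0, Z=3]  = 0
C = X·B  [with X=0, B=0]  = 0
Without intervention: X = -3·Z + 2  [with Z=3]  = -7; B = X + Z - 3  [with X=-7, Z=3]  = -7; C = X·B  [with X=-7, B=-7]  = 49.
Change = 0 − 49 = -49.

-49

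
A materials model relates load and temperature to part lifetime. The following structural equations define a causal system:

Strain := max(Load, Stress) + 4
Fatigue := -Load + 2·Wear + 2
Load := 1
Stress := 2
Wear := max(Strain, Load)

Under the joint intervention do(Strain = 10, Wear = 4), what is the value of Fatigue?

Setting Strain = 10, Wear = 4 by intervention discards those variables' equations.
Fatigue = -Load + 2·Wear + 2  [with Load=1, Wear=4]  = 9

9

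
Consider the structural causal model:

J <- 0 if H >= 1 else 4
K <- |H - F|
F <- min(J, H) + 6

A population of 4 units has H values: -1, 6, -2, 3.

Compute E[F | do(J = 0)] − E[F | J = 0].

-0.75

Under do(J=0), J's equation is replaced by J=0 for every unit. Per-unit F: 5, 6, 4, 6. Mean = 5.25.
Observing J=0 restricts to units where J's equation naturally yields 0: H ∈ {6, 3}. In that subpopulation F = 6, 6, mean 6.
Difference = 5.25 − 6 = -0.75.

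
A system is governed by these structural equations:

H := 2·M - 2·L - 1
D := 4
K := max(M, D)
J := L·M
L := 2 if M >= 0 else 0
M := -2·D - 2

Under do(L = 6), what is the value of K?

4

Under do(L=6), the mechanism L := 2 if M >= 0 else 0 is discarded; L is fixed at 6.
Since K is not a descendant of the intervened variable, it is unaffected.
M = -2·D - 2  [with D=4]  = -10
K = max(M, D)  [with M=-10, D=4]  = 4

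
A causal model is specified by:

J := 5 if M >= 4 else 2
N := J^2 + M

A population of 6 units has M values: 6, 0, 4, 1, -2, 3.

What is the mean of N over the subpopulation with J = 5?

E[N|J=5] averages over only the 2 units with J=5 (M = 6, 4): N = 31, 29, mean 30.

30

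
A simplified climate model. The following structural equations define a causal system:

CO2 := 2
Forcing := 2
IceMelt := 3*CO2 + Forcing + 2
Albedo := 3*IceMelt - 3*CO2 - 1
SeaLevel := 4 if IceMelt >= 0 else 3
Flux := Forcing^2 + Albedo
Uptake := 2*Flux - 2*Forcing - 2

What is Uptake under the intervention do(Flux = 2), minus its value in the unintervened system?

Intervening sets Flux = 2 and removes its equation (Flux := Forcing^2 + Albedo).
Uptake = 2*Flux - 2*Forcing - 2  [with Flux=2, Forcing=2]  = -2
Without intervention: IceMelt = 3*CO2 + Forcing + 2  [with CO2=2, Forcing=2]  = 10; Albedo = 3*IceMelt - 3*CO2 - 1  [with IceMelt=10, CO2=2]  = 23; Flux = Forcing^2 + Albedo  [with Forcing=2, Albedo=23]  = 27; Uptake = 2*Flux - 2*Forcing - 2  [with Flux=27, Forcing=2]  = 48.
Change = -2 − 48 = -50.

-50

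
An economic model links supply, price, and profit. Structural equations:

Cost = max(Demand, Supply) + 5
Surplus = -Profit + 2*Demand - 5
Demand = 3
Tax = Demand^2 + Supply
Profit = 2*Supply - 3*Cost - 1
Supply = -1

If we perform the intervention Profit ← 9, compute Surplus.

-8

The intervention breaks the incoming arrows to Profit: Profit = 2*Supply - 3*Cost - 1 no longer applies, and Profit = 9.
Surplus = -Profit + 2*Demand - 5  [with Profit=9, Demand=3]  = -8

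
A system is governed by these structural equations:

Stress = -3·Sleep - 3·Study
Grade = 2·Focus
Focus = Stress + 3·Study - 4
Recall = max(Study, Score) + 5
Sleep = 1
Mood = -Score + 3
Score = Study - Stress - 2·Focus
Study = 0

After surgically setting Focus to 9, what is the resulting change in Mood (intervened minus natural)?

Under do(Focus=9), the mechanism Focus = Stress + 3·Study - 4 is discarded; Focus is fixed at 9.
Stress = -3·Sleep - 3·Study  [with Sleep=1, Study=0]  = -3
Score = Study - Stress - 2·Focus  [with Study=0, Stress=-3, Focus=9]  = -15
Mood = -Score + 3  [with Score=-15]  = 18
Without intervention: Stress = -3·Sleep - 3·Study  [with Sleep=1, Study=0]  = -3; Focus = Stress + 3·Study - 4  [with Stress=-3, Study=0]  = -7; Score = Study - Stress - 2·Focus  [with Study=0, Stress=-3, Focus=-7]  = 17; Mood = -Score + 3  [with Score=17]  = -14.
Change = 18 − (-14) = 32.

32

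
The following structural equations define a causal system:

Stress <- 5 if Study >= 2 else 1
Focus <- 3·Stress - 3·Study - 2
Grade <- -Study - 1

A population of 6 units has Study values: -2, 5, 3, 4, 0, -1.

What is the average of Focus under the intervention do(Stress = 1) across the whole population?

do(Stress=1) breaks Stress's dependence on Study. With Stress=1 fixed, Focus across the units is 7, -14, -8, -11, 1, 4, mean -3.5.

-3.5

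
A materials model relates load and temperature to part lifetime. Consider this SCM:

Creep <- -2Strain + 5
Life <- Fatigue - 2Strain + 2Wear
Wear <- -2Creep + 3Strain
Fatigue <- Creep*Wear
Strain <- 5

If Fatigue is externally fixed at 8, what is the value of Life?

48

Intervening sets Fatigue = 8 and removes its equation (Fatigue <- Creep*Wear).
Creep = -2Strain + 5  [with Strain=5]  = -5
Wear = -2Creep + 3Strain  [with Creep=-5, Strain=5]  = 25
Life = Fatigue - 2Strain + 2Wear  [with Fatigue=8, Strain=5, Wear=25]  = 48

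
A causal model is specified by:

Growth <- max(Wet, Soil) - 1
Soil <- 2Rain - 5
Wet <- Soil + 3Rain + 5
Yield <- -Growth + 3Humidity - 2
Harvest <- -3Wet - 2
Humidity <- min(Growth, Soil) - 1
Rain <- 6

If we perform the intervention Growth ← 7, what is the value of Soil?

7

The intervention breaks the incoming arrows to Growth: Growth <- max(Wet, Soil) - 1 no longer applies, and Growth = 7.
Since Soil is not a descendant of the intervened variable, it is unaffected.
Soil = 2Rain - 5  [with Rain=6]  = 7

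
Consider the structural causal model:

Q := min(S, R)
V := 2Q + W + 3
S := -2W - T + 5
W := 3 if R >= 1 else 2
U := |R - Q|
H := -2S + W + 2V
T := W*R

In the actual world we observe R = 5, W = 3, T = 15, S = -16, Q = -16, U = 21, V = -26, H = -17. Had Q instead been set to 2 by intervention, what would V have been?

10

Under do(Q=2), the mechanism Q := min(S, R) is discarded; Q is fixed at 2.
W = 3 if R >= 1 else 2  [with R=5]  = 3
V = 2Q + W + 3  [with Q=2, W=3]  = 10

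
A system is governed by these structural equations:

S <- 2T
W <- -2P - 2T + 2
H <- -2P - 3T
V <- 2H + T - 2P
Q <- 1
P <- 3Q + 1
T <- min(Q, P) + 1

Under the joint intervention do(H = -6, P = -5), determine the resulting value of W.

Setting H = -6, P = -5 by intervention discards those variables' equations.
T = min(Q, P) + 1  [with Q=1, P=-5]  = -4
W = -2P - 2T + 2  [with P=-5, T=-4]  = 20

20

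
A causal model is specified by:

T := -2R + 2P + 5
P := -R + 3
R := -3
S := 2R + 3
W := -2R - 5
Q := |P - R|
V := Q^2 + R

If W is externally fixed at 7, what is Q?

9

Under do(W=7), the mechanism W := -2R - 5 is discarded; W is fixed at 7.
No directed path runs from W to Q, so Q keeps its natural value.
P = -R + 3  [with R=-3]  = 6
Q = |P - R|  [with P=6, R=-3]  = 9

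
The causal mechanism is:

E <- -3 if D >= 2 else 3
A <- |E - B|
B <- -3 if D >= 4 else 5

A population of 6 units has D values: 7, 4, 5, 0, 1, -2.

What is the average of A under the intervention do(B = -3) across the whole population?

3

do(B=-3) breaks B's dependence on D. With B=-3 fixed, A across the units is 0, 0, 0, 6, 6, 6, mean 3.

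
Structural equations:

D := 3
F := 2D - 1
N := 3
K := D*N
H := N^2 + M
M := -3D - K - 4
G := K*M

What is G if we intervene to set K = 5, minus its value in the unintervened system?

The intervention breaks the incoming arrows to K: K := D*N no longer applies, and K = 5.
M = -3D - K - 4  [with D=3, K=5]  = -18
G = K*M  [with K=5, M=-18]  = -90
Without intervention: K = D*N  [with D=3, N=3]  = 9; M = -3D - K - 4  [with D=3, K=9]  = -22; G = K*M  [with K=9, M=-22]  = -198.
Change = -90 − (-198) = 108.

108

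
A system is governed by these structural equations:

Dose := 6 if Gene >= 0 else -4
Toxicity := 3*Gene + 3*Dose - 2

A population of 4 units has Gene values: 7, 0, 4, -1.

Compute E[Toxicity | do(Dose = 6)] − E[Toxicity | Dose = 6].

Every unit gets Dose=6 under the intervention. Toxicity values become 37, 16, 28, 13; E[Toxicity|do(Dose=6)] = 23.5.
Observing Dose=6 restricts to units where Dose's equation naturally yields 6: Gene ∈ {7, 0, 4}. In that subpopulation Toxicity = 37, 16, 28, mean 27.
Difference = 23.5 − 27 = -3.5.

-3.5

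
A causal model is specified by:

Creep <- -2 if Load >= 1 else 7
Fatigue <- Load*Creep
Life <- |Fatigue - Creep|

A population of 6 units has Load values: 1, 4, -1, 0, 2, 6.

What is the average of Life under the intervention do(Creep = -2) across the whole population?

4

do(Creep=-2) breaks Creep's dependence on Load. With Creep=-2 fixed, Life across the units is 0, 6, 4, 2, 2, 10, mean 4.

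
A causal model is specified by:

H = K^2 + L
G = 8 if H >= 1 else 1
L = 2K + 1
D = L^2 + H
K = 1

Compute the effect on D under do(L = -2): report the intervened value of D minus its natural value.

-10

do(L=-2) replaces the equation L = 2K + 1 with the constant L = -2.
H = K^2 + L  [with K=1, L=-2]  = -1
D = L^2 + H  [with L=-2, H=-1]  = 3
Without intervention: L = 2K + 1  [with K=1]  = 3; H = K^2 + L  [with K=1, L=3]  = 4; D = L^2 + H  [with L=3, H=4]  = 13.
Change = 3 − 13 = -10.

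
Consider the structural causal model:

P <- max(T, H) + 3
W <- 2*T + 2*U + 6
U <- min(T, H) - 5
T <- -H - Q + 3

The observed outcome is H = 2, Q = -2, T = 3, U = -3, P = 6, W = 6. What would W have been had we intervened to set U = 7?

26

Under do(U=7), the mechanism U <- min(T, H) - 5 is discarded; U is fixed at 7.
T = -H - Q + 3  [with H=2, Q=-2]  = 3
W = 2*T + 2*U + 6  [with T=3, U=7]  = 26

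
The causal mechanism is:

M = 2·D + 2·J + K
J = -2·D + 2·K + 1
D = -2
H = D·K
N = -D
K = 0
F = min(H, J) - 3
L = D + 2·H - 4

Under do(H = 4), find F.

1

The intervention breaks the incoming arrows to H: H = D·K no longer applies, and H = 4.
J = -2·D + 2·K + 1  [with D=-2, K=0]  = 5
F = min(H, J) - 3  [with H=4, J=5]  = 1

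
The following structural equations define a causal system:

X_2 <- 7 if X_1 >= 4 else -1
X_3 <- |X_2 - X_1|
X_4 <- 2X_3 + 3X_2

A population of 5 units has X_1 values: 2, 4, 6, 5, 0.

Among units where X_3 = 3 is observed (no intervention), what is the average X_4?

Conditioning on X_3=3 selects the 2 unit(s) with X_1 ∈ {2, 4}. Their X_4 values: 3, 27. Mean = 15.

15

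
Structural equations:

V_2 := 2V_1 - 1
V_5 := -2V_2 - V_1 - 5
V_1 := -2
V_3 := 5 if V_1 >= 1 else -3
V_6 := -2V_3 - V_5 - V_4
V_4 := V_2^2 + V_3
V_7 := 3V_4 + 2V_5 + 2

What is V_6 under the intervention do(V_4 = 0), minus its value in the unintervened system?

22

Under do(V_4=0), the mechanism V_4 := V_2^2 + V_3 is discarded; V_4 is fixed at 0.
V_2 = 2V_1 - 1  [with V_1=-2]  = -5
V_3 = 5 if V_1 >= 1 else -3  [with V_1=-2]  = -3
V_5 = -2V_2 - V_1 - 5  [with V_2=-5, V_1=-2]  = 7
V_6 = -2V_3 - V_5 - V_4  [with V_3=-3, V_5=7, V_4=0]  = -1
Without intervention: V_2 = 2V_1 - 1  [with V_1=-2]  = -5; V_3 = 5 if V_1 >= 1 else -3  [with V_1=-2]  = -3; V_4 = V_2^2 + V_3  [with V_2=-5, V_3=-3]  = 22; V_5 = -2V_2 - V_1 - 5  [with V_2=-5, V_1=-2]  = 7; V_6 = -2V_3 - V_5 - V_4  [with V_3=-3, V_5=7, V_4=22]  = -23.
Change = -1 − (-23) = 22.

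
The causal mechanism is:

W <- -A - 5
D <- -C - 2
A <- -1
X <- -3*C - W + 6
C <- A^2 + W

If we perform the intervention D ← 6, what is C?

-3

do(D=6) replaces the equation D <- -C - 2 with the constant D = 6.
C is not downstream of the intervention, so its value is determined by the original equations.
W = -A - 5  [with A=-1]  = -4
C = A^2 + W  [with A=-1, W=-4]  = -3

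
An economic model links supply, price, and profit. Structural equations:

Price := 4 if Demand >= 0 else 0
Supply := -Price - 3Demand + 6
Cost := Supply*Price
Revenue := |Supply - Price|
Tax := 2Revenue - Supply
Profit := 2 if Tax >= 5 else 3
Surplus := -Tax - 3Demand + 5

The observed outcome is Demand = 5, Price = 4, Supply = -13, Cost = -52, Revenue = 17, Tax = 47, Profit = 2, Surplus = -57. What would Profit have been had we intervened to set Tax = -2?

Intervening sets Tax = -2 and removes its equation (Tax := 2Revenue - Supply).
Profit = 2 if Tax >= 5 else 3  [with Tax=-2]  = 3

3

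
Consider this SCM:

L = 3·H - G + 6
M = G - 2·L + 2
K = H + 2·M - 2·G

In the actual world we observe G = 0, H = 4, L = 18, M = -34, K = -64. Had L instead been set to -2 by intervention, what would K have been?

do(L=-2) replaces the equation L = 3·H - G + 6 with the constant L = -2.
M = G - 2·L + 2  [with G=0, L=-2]  = 6
K = H + 2·M - 2·G  [with H=4, M=6, G=0]  = 16

16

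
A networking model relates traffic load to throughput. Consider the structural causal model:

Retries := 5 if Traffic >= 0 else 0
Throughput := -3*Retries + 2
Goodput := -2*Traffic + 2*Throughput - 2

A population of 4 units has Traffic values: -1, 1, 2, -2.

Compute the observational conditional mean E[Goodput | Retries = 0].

Observing Retries=0 restricts to units where Retries's equation naturally yields 0: Traffic ∈ {-1, -2}. In that subpopulation Goodput = 4, 6, mean 5.

5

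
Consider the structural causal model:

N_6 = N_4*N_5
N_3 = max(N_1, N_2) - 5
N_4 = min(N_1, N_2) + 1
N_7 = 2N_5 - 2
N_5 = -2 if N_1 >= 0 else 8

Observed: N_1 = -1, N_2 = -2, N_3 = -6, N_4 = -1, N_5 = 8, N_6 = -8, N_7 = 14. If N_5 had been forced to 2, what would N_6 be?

The intervention breaks the incoming arrows to N_5: N_5 = -2 if N_1 >= 0 else 8 no longer applies, and N_5 = 2.
N_4 = min(N_1, N_2) + 1  [with N_1=-1, N_2=-2]  = -1
N_6 = N_4*N_5  [with N_4=-1, N_5=2]  = -2

-2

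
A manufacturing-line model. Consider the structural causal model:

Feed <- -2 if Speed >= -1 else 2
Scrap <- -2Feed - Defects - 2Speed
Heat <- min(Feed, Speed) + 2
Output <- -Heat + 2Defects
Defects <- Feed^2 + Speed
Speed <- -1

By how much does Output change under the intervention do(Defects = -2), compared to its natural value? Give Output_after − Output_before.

Under do(Defects=-2), the mechanism Defects <- Feed^2 + Speed is discarded; Defects is fixed at -2.
Feed = -2 if Speed >= -1 else 2  [with Speed=-1]  = -2
Heat = min(Feed, Speed) + 2  [with Feed=-2, Speed=-1]  = 0
Output = -Heat + 2Defects  [with Heat=0, Defects=-2]  = -4
Without intervention: Feed = -2 if Speed >= -1 else 2  [with Speed=-1]  = -2; Heat = min(Feed, Speed) + 2  [with Feed=-2, Speed=-1]  = 0; Defects = Feed^2 + Speed  [with Feed=-2, Speed=-1]  = 3; Output = -Heat + 2Defects  [with Heat=0, Defects=3]  = 6.
Change = -4 − 6 = -10.

-10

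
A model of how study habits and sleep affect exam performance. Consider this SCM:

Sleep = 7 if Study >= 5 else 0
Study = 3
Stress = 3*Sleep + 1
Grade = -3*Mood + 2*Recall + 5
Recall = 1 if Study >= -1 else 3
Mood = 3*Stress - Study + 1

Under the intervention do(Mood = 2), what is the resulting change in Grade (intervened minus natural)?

-3

Under do(Mood=2), the mechanism Mood = 3*Stress - Study + 1 is discarded; Mood is fixed at 2.
Recall = 1 if Study >= -1 else 3  [with Study=3]  = 1
Grade = -3*Mood + 2*Recall + 5  [with Mood=2, Recall=1]  = 1
Without intervention: Sleep = 7 if Study >= 5 else 0  [with Study=3]  = 0; Stress = 3*Sleep + 1  [with Sleep=0]  = 1; Mood = 3*Stress - Study + 1  [with Stress=1, Study=3]  = 1; Recall = 1 if Study >= -1 else 3  [with Study=3]  = 1; Grade = -3*Mood + 2*Recall + 5  [with Mood=1, Recall=1]  = 4.
Change = 1 − 4 = -3.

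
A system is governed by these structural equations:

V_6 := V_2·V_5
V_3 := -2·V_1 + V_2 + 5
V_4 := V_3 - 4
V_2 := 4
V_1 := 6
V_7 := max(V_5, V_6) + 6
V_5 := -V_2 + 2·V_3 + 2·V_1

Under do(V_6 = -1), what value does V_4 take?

-7

do(V_6=-1) replaces the equation V_6 := V_2·V_5 with the constant V_6 = -1.
No directed path runs from V_6 to V_4, so V_4 keeps its natural value.
V_3 = -2·V_1 + V_2 + 5  [with V_1=6, V_2=4]  = -3
V_4 = V_3 - 4  [with V_3=-3]  = -7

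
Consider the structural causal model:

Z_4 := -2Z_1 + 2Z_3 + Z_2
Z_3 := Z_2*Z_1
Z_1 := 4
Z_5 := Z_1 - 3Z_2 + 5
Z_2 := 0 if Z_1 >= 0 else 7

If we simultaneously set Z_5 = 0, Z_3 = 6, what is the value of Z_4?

Under do(Z_5 = 0, Z_3 = 6), each intervened variable's structural equation is replaced by its fixed value.
Z_2 = 0 if Z_1 >= 0 else 7  [with Z_1=4]  = 0
Z_4 = -2Z_1 + 2Z_3 + Z_2  [with Z_1=4, Z_3=6, Z_2=0]  = 4

4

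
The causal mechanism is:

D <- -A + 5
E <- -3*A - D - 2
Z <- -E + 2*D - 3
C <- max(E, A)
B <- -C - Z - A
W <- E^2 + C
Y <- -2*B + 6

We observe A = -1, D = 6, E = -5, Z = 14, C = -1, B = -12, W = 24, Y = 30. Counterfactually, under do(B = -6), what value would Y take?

Intervening sets B = -6 and removes its equation (B <- -C - Z - A).
Y = -2*B + 6  [with B=-6]  = 18

18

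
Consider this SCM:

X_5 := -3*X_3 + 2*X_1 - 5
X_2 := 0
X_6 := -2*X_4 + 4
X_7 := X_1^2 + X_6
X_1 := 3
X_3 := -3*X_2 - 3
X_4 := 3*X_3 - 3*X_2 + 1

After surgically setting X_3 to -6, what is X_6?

38

The intervention breaks the incoming arrows to X_3: X_3 := -3*X_2 - 3 no longer applies, and X_3 = -6.
X_4 = 3*X_3 - 3*X_2 + 1  [with X_3=-6, X_2=0]  = -17
X_6 = -2*X_4 + 4  [with X_4=-17]  = 38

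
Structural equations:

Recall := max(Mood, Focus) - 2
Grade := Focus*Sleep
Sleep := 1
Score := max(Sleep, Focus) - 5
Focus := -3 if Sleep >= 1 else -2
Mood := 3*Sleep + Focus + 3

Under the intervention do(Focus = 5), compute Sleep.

Under do(Focus=5), the mechanism Focus := -3 if Sleep >= 1 else -2 is discarded; Focus is fixed at 5.
Sleep is not downstream of the intervention, so its value is determined by the original equations.

1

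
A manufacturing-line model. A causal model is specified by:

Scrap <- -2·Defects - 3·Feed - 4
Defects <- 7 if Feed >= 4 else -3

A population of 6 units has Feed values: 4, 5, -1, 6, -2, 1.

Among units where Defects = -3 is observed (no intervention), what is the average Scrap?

Conditioning on Defects=-3 selects the 3 unit(s) with Feed ∈ {-1, -2, 1}. Their Scrap values: 5, 8, -1. Mean = 4.

4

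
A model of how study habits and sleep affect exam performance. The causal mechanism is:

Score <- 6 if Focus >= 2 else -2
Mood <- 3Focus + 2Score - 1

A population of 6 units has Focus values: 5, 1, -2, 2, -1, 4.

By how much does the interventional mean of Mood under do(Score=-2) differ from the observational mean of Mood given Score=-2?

Every unit gets Score=-2 under the intervention. Mood values become 10, -2, -11, 1, -8, 7; E[Mood|do(Score=-2)] = -0.5.
E[Mood|Score=-2] averages over only the 3 units with Score=-2 (Focus = 1, -2, -1): Mood = -2, -11, -8, mean -7.
Difference = -0.5 − (-7) = 6.5.

6.5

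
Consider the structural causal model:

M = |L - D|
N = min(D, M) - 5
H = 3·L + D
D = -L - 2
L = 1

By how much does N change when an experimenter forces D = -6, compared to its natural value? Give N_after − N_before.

-3

Under do(D=-6), the mechanism D = -L - 2 is discarded; D is fixed at -6.
M = |L - D|  [with L=1, D=-6]  = 7
N = min(D, M) - 5  [with D=-6, M=7]  = -11
Without intervention: D = -L - 2  [with L=1]  = -3; M = |L - D|  [with L=1, D=-3]  = 4; N = min(D, M) - 5  [with D=-3, M=4]  = -8.
Change = -11 − (-8) = -3.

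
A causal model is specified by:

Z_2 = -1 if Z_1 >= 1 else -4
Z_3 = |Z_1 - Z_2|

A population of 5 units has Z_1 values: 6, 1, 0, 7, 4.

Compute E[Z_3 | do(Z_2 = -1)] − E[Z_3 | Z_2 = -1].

-0.9

Under do(Z_2=-1), Z_2's equation is replaced by Z_2=-1 for every unit. Per-unit Z_3: 7, 2, 1, 8, 5. Mean = 4.6.
Observing Z_2=-1 restricts to units where Z_2's equation naturally yields -1: Z_1 ∈ {6, 1, 7, 4}. In that subpopulation Z_3 = 7, 2, 8, 5, mean 5.5.
Difference = 4.6 − 5.5 = -0.9.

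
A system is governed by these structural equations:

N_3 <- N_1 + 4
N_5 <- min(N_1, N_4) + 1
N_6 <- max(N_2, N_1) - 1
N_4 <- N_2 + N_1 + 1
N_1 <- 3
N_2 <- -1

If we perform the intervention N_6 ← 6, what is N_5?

do(N_6=6) replaces the equation N_6 <- max(N_2, N_1) - 1 with the constant N_6 = 6.
Since N_5 is not a descendant of the intervened variable, it is unaffected.
N_4 = N_2 + N_1 + 1  [with N_2=-1, N_1=3]  = 3
N_5 = min(N_1, N_4) + 1  [with N_1=3, N_4=3]  = 4

4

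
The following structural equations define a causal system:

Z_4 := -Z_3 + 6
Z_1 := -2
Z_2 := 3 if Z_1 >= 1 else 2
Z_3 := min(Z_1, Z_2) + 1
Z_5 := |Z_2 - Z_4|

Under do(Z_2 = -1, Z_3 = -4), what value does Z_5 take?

Under do(Z_2 = -1, Z_3 = -4), each intervened variable's structural equation is replaced by its fixed value.
Z_4 = -Z_3 + 6  [with Z_3=-4]  = 10
Z_5 = |Z_2 - Z_4|  [with Z_2=-1, Z_4=10]  = 11

11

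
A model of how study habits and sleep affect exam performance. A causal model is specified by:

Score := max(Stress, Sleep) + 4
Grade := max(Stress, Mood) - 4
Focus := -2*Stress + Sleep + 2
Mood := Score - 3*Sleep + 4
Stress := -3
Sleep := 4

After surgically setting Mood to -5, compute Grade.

The intervention breaks the incoming arrows to Mood: Mood := Score - 3*Sleep + 4 no longer applies, and Mood = -5.
Grade = max(Stress, Mood) - 4  [with Stress=-3, Mood=-5]  = -7

-7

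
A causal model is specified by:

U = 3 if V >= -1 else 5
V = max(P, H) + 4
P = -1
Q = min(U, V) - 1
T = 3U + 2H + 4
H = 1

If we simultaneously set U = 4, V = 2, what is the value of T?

18

The joint intervention fixes U = 4, V = 2, removing each variable's own equation.
T = 3U + 2H + 4  [with U=4, H=1]  = 18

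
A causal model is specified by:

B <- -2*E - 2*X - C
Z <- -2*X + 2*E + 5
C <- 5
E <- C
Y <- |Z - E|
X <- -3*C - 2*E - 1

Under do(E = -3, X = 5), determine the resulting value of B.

-9

Setting E = -3, X = 5 by intervention discards those variables' equations.
B = -2*E - 2*X - C  [with E=-3, X=5, C=5]  = -9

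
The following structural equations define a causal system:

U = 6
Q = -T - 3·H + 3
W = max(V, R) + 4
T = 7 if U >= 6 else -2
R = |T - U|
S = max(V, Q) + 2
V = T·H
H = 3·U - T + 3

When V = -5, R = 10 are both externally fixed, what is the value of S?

-3

Under do(V = -5, R = 10), each intervened variable's structural equation is replaced by its fixed value.
T = 7 if U >= 6 else -2  [with U=6]  = 7
H = 3·U - T + 3  [with U=6, T=7]  = 14
Q = -T - 3·H + 3  [with T=7, H=14]  = -46
S = max(V, Q) + 2  [with V=-5, Q=-46]  = -3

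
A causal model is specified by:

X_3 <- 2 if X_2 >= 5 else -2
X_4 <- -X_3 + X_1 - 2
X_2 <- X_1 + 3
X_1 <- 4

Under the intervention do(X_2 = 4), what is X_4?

Under do(X_2=4), the mechanism X_2 <- X_1 + 3 is discarded; X_2 is fixed at 4.
X_3 = 2 if X_2 >= 5 else -2  [with X_2=4]  = -2
X_4 = -X_3 + X_1 - 2  [with X_3=-2, X_1=4]  = 4

4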